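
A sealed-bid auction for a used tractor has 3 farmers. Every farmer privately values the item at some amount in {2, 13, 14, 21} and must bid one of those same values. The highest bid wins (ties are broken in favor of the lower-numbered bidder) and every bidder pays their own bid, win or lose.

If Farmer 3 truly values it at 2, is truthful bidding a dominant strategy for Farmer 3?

Yes

Check each profile of the others' bids and compare truth against every alternative bid.
Others bid (2, 14): truth gives -2, best alternative gives -13.
Others bid (2, 21): truth gives -2, best alternative gives -13.
Others bid (13, 14): truth gives -2, best alternative gives -13.
Others bid (13, 21): truth gives -2, best alternative gives -13.
Others bid (14, 2): truth gives -2, best alternative gives -13.
Others bid (14, 13): truth gives -2, best alternative gives -13.
(Remaining 10 profiles checked similarly; truth is weakly best in each.)
In every case the truthful bid is at least as good as any alternative, so it is a dominant strategy.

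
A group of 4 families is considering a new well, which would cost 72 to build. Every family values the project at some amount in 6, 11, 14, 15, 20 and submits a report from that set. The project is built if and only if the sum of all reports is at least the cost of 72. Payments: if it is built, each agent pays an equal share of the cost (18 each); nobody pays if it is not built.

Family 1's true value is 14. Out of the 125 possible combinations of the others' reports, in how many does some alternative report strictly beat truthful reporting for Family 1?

Others report (20, 20, 20): truth gives -4; report 6 gives 0 > -4. Violating.
Others report (6, 6, 6): truth gives 0; no alternative beats it.
Others report (6, 6, 11): truth gives 0; no alternative beats it.
(Checking all 125 profiles: 1 has a profitable deviation, 124 do not.)

1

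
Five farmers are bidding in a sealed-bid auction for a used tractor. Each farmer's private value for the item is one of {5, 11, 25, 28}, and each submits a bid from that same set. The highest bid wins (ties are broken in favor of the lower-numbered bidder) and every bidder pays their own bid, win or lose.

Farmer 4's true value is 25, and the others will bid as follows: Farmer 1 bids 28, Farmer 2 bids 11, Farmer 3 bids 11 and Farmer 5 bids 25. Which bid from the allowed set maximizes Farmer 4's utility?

Bid 5: loses but pays 5, utility -5.
Bid 11: loses but pays 11, utility -11.
Bid 25: loses but pays 25, utility -25.
Bid 28: loses but pays 28, utility -28.
The best choice is 5 with utility -5.

5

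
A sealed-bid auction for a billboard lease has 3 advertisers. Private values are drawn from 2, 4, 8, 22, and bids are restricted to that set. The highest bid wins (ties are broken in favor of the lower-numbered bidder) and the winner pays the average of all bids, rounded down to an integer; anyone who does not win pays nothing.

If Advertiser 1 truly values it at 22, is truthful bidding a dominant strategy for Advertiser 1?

Consider the case where Advertiser 2 bids 2 and Advertiser 3 bids 2.
Truthful bid 22: wins, pays 8, utility 22 - 8 = 14.
Bid 2 instead: wins, pays 2, utility 22 - 2 = 20.
Since 20 > 14, bidding 2 is strictly better here, so truthful bidding is not dominant.

No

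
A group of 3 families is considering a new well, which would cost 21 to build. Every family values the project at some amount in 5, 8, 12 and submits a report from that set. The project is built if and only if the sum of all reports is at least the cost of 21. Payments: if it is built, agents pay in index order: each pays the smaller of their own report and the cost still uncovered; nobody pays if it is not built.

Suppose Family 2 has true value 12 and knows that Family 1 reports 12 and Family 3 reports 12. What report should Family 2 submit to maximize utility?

Report 5: project built, pays 5, utility 12 - 5 = 7.
Report 8: project built, pays 8, utility 12 - 8 = 4.
Report 12: project built, pays 9, utility 12 - 9 = 3.
The best choice is 5 with utility 7.

5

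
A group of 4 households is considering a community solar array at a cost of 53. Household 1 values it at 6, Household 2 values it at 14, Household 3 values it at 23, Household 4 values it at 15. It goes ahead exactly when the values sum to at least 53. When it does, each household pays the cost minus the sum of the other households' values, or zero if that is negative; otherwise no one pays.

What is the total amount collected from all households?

38

Total value 58 ≥ cost 53, so it is built.
Household 1: others sum to 52; max(0, 53 - 52) = 1.
Household 2: others sum to 44; max(0, 53 - 44) = 9.
Household 3: others sum to 35; max(0, 53 - 35) = 18.
Household 4: others sum to 43; max(0, 53 - 43) = 10.
Total collected = 1 + 9 + 18 + 10 = 38.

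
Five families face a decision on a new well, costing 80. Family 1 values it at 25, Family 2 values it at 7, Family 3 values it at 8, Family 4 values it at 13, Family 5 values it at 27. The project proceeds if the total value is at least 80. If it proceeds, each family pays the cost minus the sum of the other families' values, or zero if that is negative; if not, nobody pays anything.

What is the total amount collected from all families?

80

Total value 80 ≥ cost 80, so it is built.
Family 1: others sum to 55; max(0, 80 - 55) = 25.
Family 2: others sum to 73; max(0, 80 - 73) = 7.
Family 3: others sum to 72; max(0, 80 - 72) = 8.
Family 4: others sum to 67; max(0, 80 - 67) = 13.
Family 5: others sum to 53; max(0, 80 - 53) = 27.
Total collected = 25 + 7 + 8 + 13 + 27 = 80.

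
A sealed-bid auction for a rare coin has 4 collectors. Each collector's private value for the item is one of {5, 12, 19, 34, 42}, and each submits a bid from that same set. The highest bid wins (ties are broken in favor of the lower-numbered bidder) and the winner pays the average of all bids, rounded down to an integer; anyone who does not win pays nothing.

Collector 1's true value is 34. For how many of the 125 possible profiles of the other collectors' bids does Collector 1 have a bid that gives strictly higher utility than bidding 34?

69

Others bid (5, 5, 5): truth gives 22; bid 5 gives 29 > 22. Violating.
Others bid (5, 5, 12): truth gives 20; bid 12 gives 26 > 20. Violating.
Others bid (5, 5, 19): truth gives 19; bid 19 gives 22 > 19. Violating.
Others bid (5, 5, 42): truth gives 0; bid 42 gives 11 > 0. Violating.
Others bid (5, 5, 34): truth gives 15; no alternative beats it.
Others bid (5, 12, 34): truth gives 13; no alternative beats it.
(Checking all 125 profiles: 69 have a profitable deviation, 56 do not.)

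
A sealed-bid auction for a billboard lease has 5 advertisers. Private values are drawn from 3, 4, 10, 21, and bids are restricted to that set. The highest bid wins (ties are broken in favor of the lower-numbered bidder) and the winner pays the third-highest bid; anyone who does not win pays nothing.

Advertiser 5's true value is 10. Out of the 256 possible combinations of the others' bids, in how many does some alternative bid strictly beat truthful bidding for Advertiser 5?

32

Others bid (3, 3, 3, 10): truth gives 0; bid 21 gives 7 > 0. Violating.
Others bid (3, 3, 4, 10): truth gives 0; bid 21 gives 6 > 0. Violating.
Others bid (3, 3, 10, 3): truth gives 0; bid 21 gives 7 > 0. Violating.
Others bid (3, 3, 10, 4): truth gives 0; bid 21 gives 6 > 0. Violating.
Others bid (3, 3, 3, 3): truth gives 7; no alternative beats it.
Others bid (3, 3, 3, 4): truth gives 7; no alternative beats it.
(Checking all 256 profiles: 32 have a profitable deviation, 224 do not.)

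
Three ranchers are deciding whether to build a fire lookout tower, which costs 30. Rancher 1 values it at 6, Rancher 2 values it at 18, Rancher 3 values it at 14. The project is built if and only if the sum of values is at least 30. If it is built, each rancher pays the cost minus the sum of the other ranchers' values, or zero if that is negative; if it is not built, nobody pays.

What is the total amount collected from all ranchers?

16

Total value 38 ≥ cost 30, so it is built.
Rancher 1: others sum to 32; max(0, 30 - 32) = 0.
Rancher 2: others sum to 20; max(0, 30 - 20) = 10.
Rancher 3: others sum to 24; max(0, 30 - 24) = 6.
Total collected = 0 + 10 + 6 = 16.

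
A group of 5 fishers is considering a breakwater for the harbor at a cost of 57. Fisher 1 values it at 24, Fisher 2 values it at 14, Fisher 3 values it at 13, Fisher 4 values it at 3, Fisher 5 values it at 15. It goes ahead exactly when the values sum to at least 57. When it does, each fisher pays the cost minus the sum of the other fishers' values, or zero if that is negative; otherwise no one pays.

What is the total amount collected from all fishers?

Total value 69 ≥ cost 57, so it is built.
Fisher 1: others sum to 45; max(0, 57 - 45) = 12.
Fisher 2: others sum to 55; max(0, 57 - 55) = 2.
Fisher 3: others sum to 56; max(0, 57 - 56) = 1.
Fisher 4: others sum to 66; max(0, 57 - 66) = 0.
Fisher 5: others sum to 54; max(0, 57 - 54) = 3.
Total collected = 12 + 2 + 1 + 0 + 3 = 18.

18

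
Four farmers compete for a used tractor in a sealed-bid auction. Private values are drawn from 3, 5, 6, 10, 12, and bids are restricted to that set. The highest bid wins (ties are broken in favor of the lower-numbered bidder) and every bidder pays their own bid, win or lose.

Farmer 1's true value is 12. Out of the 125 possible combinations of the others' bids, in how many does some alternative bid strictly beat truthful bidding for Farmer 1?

Others bid (3, 3, 3): truth gives 0; bid 3 gives 9 > 0. Violating.
Others bid (3, 3, 5): truth gives 0; bid 5 gives 7 > 0. Violating.
Others bid (3, 3, 6): truth gives 0; bid 6 gives 6 > 0. Violating.
Others bid (3, 3, 10): truth gives 0; bid 10 gives 2 > 0. Violating.
Others bid (3, 3, 12): truth gives 0; no alternative beats it.
Others bid (3, 5, 12): truth gives 0; no alternative beats it.
(Checking all 125 profiles: 64 have a profitable deviation, 61 do not.)

64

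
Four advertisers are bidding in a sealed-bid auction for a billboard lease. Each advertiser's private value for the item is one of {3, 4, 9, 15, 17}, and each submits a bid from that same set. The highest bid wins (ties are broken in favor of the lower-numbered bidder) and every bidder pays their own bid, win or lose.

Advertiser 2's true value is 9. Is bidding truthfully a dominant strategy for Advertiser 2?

No

Consider the case where Advertiser 1 bids 3, Advertiser 3 bids 3 and Advertiser 4 bids 3.
Truthful bid 9: wins, pays 9, utility 9 - 9 = 0.
Bid 4 instead: wins, pays 4, utility 9 - 4 = 5.
Since 5 > 0, bidding 4 is strictly better here, so truthful bidding is not dominant.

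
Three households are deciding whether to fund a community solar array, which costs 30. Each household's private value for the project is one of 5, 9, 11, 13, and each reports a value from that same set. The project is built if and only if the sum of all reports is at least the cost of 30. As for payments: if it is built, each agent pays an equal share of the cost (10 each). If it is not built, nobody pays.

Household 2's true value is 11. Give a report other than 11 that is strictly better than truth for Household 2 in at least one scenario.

13

Suppose Household 1 reports 5 and Household 3 reports 13.
Report 11: project not built, utility 0.
Report 13: project built, pays 10, utility 11 - 10 = 1.
So reporting 13 beats truth here (1 > 0).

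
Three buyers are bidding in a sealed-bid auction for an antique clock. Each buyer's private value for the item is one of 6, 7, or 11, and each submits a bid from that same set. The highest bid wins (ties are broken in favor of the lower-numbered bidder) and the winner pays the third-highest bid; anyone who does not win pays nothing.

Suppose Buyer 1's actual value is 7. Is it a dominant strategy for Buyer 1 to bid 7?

No

Consider the case where Buyer 2 bids 6 and Buyer 3 bids 11.
Truthful bid 7: loses, pays 0, utility 0.
Bid 11 instead: wins, pays 6, utility 7 - 6 = 1.
Since 1 > 0, bidding 11 is strictly better here, so truthful bidding is not dominant.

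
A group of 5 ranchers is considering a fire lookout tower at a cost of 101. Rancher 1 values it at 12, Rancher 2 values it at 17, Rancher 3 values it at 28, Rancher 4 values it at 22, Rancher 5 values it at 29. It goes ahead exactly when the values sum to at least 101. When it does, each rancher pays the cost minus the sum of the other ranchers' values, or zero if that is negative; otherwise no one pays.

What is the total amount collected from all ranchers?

Total value 108 ≥ cost 101, so it is built.
Rancher 1: others sum to 96; max(0, 101 - 96) = 5.
Rancher 2: others sum to 91; max(0, 101 - 91) = 10.
Rancher 3: others sum to 80; max(0, 101 - 80) = 21.
Rancher 4: others sum to 86; max(0, 101 - 86) = 15.
Rancher 5: others sum to 79; max(0, 101 - 79) = 22.
Total collected = 5 + 10 + 21 + 15 + 22 = 73.

73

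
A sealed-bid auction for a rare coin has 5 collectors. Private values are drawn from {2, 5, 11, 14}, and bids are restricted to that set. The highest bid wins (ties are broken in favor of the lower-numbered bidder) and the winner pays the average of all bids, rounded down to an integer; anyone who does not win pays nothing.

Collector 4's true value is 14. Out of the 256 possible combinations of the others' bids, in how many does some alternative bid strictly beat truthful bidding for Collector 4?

Others bid (2, 2, 2, 2): truth gives 10; bid 5 gives 12 > 10. Violating.
Others bid (2, 2, 2, 5): truth gives 9; bid 5 gives 11 > 9. Violating.
Others bid (2, 2, 2, 11): truth gives 8; bid 11 gives 9 > 8. Violating.
Others bid (2, 2, 5, 2): truth gives 9; bid 11 gives 10 > 9. Violating.
Others bid (2, 2, 2, 14): truth gives 8; no alternative beats it.
Others bid (2, 2, 5, 5): truth gives 9; no alternative beats it.
(Checking all 256 profiles: 14 have a profitable deviation, 242 do not.)

14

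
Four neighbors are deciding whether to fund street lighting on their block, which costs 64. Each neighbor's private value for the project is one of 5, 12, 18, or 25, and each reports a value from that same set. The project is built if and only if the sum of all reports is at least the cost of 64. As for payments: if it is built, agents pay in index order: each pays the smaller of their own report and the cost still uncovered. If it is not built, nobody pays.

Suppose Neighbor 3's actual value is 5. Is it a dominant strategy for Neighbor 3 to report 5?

Yes

Check each profile of the others' reports and compare truth against every alternative report.
Others report (5, 25, 25): truth gives 0, best alternative gives -7.
Others report (12, 18, 25): truth gives 0, best alternative gives -7.
Others report (12, 25, 18): truth gives 0, best alternative gives -7.
Others report (12, 25, 25): truth gives 0, best alternative gives -7.
Others report (18, 12, 25): truth gives 0, best alternative gives -7.
Others report (18, 18, 18): truth gives 0, best alternative gives -7.
(Remaining 58 profiles checked similarly; truth is weakly best in each.)
In every case the truthful report is at least as good as any alternative, so it is a dominant strategy.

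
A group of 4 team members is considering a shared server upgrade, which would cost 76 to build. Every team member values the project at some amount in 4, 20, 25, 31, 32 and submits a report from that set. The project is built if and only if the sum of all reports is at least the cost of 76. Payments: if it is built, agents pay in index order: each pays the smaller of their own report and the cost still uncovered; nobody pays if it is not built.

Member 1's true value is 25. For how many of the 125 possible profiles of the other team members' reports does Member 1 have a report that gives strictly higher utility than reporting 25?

94

Others report (4, 20, 32): truth gives 0; report 20 gives 5 > 0. Violating.
Others report (4, 25, 31): truth gives 0; report 20 gives 5 > 0. Violating.
Others report (4, 25, 32): truth gives 0; report 20 gives 5 > 0. Violating.
Others report (4, 31, 25): truth gives 0; report 20 gives 5 > 0. Violating.
Others report (4, 4, 4): truth gives 0; no alternative beats it.
Others report (4, 4, 20): truth gives 0; no alternative beats it.
(Checking all 125 profiles: 94 have a profitable deviation, 31 do not.)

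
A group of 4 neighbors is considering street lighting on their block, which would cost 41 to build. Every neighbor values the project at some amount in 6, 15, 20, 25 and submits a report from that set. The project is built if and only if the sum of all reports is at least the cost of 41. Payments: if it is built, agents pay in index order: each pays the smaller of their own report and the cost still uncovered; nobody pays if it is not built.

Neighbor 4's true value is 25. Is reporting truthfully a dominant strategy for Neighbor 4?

Check each profile of the others' reports and compare truth against every alternative report.
Others report (6, 6, 6): truth gives 2, best alternative gives 0.
Others report (6, 15, 20): truth gives 25, best alternative gives 25.
Others report (6, 15, 25): truth gives 25, best alternative gives 25.
Others report (6, 20, 15): truth gives 25, best alternative gives 25.
Others report (6, 20, 20): truth gives 25, best alternative gives 25.
Others report (6, 20, 25): truth gives 25, best alternative gives 25.
(Remaining 58 profiles checked similarly; truth is weakly best in each.)
In every case the truthful report is at least as good as any alternative, so it is a dominant strategy.

Yes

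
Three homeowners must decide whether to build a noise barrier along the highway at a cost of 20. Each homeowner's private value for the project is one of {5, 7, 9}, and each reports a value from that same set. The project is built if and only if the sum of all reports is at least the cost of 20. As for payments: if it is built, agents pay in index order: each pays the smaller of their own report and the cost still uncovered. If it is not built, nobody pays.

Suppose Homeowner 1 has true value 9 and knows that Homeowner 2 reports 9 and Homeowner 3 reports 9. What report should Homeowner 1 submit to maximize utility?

5

Report 5: project built, pays 5, utility 9 - 5 = 4.
Report 7: project built, pays 7, utility 9 - 7 = 2.
Report 9: project built, pays 9, utility 9 - 9 = 0.
The best choice is 5 with utility 4.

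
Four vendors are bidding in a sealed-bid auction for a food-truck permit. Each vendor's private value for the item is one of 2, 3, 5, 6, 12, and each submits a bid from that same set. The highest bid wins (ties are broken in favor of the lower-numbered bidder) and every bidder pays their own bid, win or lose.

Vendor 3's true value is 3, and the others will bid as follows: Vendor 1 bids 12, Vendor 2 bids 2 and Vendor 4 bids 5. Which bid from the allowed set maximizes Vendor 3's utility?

Bid 2: loses but pays 2, utility -2.
Bid 3: loses but pays 3, utility -3.
Bid 5: loses but pays 5, utility -5.
Bid 6: loses but pays 6, utility -6.
Bid 12: loses but pays 12, utility -12.
The best choice is 2 with utility -2.

2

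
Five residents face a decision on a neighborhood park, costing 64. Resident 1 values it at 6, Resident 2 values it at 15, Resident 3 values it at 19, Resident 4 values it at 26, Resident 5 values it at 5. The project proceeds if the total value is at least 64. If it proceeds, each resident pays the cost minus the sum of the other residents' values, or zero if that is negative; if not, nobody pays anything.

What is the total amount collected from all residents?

Total value 71 ≥ cost 64, so it is built.
Resident 1: others sum to 65; max(0, 64 - 65) = 0.
Resident 2: others sum to 56; max(0, 64 - 56) = 8.
Resident 3: others sum to 52; max(0, 64 - 52) = 12.
Resident 4: others sum to 45; max(0, 64 - 45) = 19.
Resident 5: others sum to 66; max(0, 64 - 66) = 0.
Total collected = 0 + 8 + 12 + 19 + 0 = 39.

39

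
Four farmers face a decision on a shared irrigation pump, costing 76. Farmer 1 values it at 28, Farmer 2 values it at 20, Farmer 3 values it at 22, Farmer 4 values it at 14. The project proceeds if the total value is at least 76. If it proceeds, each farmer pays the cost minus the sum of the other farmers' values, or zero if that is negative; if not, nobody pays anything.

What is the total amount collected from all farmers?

Total value 84 ≥ cost 76, so it is built.
Farmer 1: others sum to 56; max(0, 76 - 56) = 20.
Farmer 2: others sum to 64; max(0, 76 - 64) = 12.
Farmer 3: others sum to 62; max(0, 76 - 62) = 14.
Farmer 4: others sum to 70; max(0, 76 - 70) = 6.
Total collected = 20 + 12 + 14 + 6 = 52.

52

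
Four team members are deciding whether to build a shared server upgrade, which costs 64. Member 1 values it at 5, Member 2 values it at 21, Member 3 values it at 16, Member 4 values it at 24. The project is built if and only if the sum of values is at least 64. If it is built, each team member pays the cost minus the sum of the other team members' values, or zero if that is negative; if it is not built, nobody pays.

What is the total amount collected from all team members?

Total value 66 ≥ cost 64, so it is built.
Member 1: others sum to 61; max(0, 64 - 61) = 3.
Member 2: others sum to 45; max(0, 64 - 45) = 19.
Member 3: others sum to 50; max(0, 64 - 50) = 14.
Member 4: others sum to 42; max(0, 64 - 42) = 22.
Total collected = 3 + 19 + 14 + 22 = 58.

58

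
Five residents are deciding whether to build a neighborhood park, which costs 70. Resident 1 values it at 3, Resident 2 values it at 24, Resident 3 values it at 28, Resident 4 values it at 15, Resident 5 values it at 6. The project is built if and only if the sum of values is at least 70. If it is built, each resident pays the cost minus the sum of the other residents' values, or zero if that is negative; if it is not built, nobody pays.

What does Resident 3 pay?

22

Total value 76 ≥ cost 70, so the project is built.
The other residents' values sum to 48.
Cost minus that sum is 70 - 48 = 22.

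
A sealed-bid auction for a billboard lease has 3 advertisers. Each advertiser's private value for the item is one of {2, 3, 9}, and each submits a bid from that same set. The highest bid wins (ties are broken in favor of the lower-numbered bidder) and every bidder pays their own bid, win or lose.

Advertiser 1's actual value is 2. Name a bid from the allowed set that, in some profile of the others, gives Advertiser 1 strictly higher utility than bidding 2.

Suppose Advertiser 2 bids 2 and Advertiser 3 bids 3.
Bid 2: loses but pays 2, utility -2.
Bid 3: wins, pays 3, utility 2 - 3 = -1.
So bidding 3 beats truth here (-1 > -2).

3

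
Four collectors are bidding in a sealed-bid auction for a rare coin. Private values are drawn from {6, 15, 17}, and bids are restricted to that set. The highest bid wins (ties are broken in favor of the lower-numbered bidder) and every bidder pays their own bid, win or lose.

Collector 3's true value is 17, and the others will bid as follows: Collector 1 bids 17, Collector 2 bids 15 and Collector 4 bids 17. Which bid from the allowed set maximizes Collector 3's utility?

6

Bid 6: loses but pays 6, utility -6.
Bid 15: loses but pays 15, utility -15.
Bid 17: loses but pays 17, utility -17.
The best choice is 6 with utility -6.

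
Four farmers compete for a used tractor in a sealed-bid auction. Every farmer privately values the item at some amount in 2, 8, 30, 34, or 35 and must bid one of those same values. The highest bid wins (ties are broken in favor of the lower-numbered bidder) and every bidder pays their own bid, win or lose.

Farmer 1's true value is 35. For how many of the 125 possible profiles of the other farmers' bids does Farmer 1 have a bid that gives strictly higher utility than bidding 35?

Others bid (2, 2, 2): truth gives 0; bid 2 gives 33 > 0. Violating.
Others bid (2, 2, 8): truth gives 0; bid 8 gives 27 > 0. Violating.
Others bid (2, 2, 30): truth gives 0; bid 30 gives 5 > 0. Violating.
Others bid (2, 2, 34): truth gives 0; bid 34 gives 1 > 0. Violating.
Others bid (2, 2, 35): truth gives 0; no alternative beats it.
Others bid (2, 8, 35): truth gives 0; no alternative beats it.
(Checking all 125 profiles: 64 have a profitable deviation, 61 do not.)

64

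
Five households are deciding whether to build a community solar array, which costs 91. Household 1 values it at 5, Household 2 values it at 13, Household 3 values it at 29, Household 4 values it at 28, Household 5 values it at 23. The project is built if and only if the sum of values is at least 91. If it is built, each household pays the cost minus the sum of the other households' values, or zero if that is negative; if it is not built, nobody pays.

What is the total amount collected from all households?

Total value 98 ≥ cost 91, so it is built.
Household 1: others sum to 93; max(0, 91 - 93) = 0.
Household 2: others sum to 85; max(0, 91 - 85) = 6.
Household 3: others sum to 69; max(0, 91 - 69) = 22.
Household 4: others sum to 70; max(0, 91 - 70) = 21.
Household 5: others sum to 75; max(0, 91 - 75) = 16.
Total collected = 0 + 6 + 22 + 21 + 16 = 65.

65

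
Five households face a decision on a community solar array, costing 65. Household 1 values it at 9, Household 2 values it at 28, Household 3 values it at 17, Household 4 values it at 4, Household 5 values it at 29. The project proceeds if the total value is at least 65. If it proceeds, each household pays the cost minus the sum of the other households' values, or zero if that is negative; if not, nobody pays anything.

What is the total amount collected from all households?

13

Total value 87 ≥ cost 65, so it is built.
Household 1: others sum to 78; max(0, 65 - 78) = 0.
Household 2: others sum to 59; max(0, 65 - 59) = 6.
Household 3: others sum to 70; max(0, 65 - 70) = 0.
Household 4: others sum to 83; max(0, 65 - 83) = 0.
Household 5: others sum to 58; max(0, 65 - 58) = 7.
Total collected = 0 + 6 + 0 + 0 + 7 = 13.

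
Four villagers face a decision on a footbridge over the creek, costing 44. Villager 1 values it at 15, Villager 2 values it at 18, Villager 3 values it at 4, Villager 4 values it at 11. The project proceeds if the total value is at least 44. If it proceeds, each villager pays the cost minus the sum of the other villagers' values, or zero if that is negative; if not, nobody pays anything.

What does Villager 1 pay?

11

Total value 48 ≥ cost 44, so the project is built.
The other villagers' values sum to 33.
Cost minus that sum is 44 - 33 = 11.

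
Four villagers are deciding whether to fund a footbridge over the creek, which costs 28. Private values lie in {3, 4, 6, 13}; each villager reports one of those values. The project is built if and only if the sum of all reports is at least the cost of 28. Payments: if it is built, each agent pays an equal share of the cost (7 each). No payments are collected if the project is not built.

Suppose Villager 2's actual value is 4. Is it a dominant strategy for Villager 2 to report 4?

Yes

Check each profile of the others' reports and compare truth against every alternative report.
Others report (3, 13, 13): truth gives -3, best alternative gives -3.
Others report (4, 13, 13): truth gives -3, best alternative gives -3.
Others report (6, 6, 13): truth gives -3, best alternative gives -3.
Others report (6, 13, 6): truth gives -3, best alternative gives -3.
Others report (6, 13, 13): truth gives -3, best alternative gives -3.
Others report (13, 3, 13): truth gives -3, best alternative gives -3.
(Remaining 58 profiles checked similarly; truth is weakly best in each.)
In every case the truthful report is at least as good as any alternative, so it is a dominant strategy.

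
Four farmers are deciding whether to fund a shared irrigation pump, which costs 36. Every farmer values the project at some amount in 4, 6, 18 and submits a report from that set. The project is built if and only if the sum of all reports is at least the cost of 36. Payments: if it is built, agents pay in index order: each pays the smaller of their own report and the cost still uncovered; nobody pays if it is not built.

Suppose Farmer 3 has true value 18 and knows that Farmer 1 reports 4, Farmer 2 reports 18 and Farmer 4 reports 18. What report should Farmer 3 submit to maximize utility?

4

Report 4: project built, pays 4, utility 18 - 4 = 14.
Report 6: project built, pays 6, utility 18 - 6 = 12.
Report 18: project built, pays 14, utility 18 - 14 = 4.
The best choice is 4 with utility 14.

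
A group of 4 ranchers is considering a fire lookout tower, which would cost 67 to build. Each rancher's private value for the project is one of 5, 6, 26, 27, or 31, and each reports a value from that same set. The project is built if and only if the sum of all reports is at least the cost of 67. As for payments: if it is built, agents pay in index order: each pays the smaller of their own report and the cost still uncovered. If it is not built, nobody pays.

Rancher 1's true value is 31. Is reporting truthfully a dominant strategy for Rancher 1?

Consider the case where Rancher 2 reports 5, Rancher 3 reports 5 and Rancher 4 reports 31.
Truthful report 31: project built, pays 31, utility 31 - 31 = 0.
Report 26 instead: project built, pays 26, utility 31 - 26 = 5.
Since 5 > 0, reporting 26 is strictly better here, so truthful reporting is not dominant.

No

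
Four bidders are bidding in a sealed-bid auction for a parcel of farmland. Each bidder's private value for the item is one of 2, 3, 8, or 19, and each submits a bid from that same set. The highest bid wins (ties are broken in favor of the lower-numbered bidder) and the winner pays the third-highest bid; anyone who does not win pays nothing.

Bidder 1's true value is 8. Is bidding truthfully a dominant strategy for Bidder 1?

No

Consider the case where Bidder 2 bids 2, Bidder 3 bids 2 and Bidder 4 bids 19.
Truthful bid 8: loses, pays 0, utility 0.
Bid 19 instead: wins, pays 2, utility 8 - 2 = 6.
Since 6 > 0, bidding 19 is strictly better here, so truthful bidding is not dominant.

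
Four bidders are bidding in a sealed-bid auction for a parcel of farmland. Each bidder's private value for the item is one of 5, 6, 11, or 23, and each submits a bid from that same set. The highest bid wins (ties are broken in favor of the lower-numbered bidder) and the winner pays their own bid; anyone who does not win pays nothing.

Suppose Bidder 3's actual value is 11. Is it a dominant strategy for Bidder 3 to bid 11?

No

Consider the case where Bidder 1 bids 5, Bidder 2 bids 5 and Bidder 4 bids 5.
Truthful bid 11: wins, pays 11, utility 11 - 11 = 0.
Bid 6 instead: wins, pays 6, utility 11 - 6 = 5.
Since 5 > 0, bidding 6 is strictly better here, so truthful bidding is not dominant.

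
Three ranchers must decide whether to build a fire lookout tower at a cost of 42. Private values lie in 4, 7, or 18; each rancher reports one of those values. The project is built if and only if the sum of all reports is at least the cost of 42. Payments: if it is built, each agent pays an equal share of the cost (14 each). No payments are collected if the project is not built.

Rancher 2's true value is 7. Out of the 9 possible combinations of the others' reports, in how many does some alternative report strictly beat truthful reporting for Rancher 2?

1

Others report (18, 18): truth gives -7; report 4 gives 0 > -7. Violating.
Others report (4, 4): truth gives 0; no alternative beats it.
Others report (4, 7): truth gives 0; no alternative beats it.
(Checking all 9 profiles: 1 has a profitable deviation, 8 do not.)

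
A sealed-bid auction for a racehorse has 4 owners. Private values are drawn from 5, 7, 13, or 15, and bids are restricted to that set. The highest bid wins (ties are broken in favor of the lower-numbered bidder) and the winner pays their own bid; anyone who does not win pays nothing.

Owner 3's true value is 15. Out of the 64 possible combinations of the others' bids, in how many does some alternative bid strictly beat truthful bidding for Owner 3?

12

Others bid (5, 5, 5): truth gives 0; bid 7 gives 8 > 0. Violating.
Others bid (5, 5, 7): truth gives 0; bid 7 gives 8 > 0. Violating.
Others bid (5, 5, 13): truth gives 0; bid 13 gives 2 > 0. Violating.
Others bid (5, 7, 5): truth gives 0; bid 13 gives 2 > 0. Violating.
Others bid (5, 5, 15): truth gives 0; no alternative beats it.
Others bid (5, 7, 15): truth gives 0; no alternative beats it.
(Checking all 64 profiles: 12 have a profitable deviation, 52 do not.)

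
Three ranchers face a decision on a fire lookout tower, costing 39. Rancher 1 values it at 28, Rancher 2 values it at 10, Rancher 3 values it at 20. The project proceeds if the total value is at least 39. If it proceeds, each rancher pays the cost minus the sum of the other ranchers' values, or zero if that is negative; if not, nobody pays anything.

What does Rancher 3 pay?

1

Total value 58 ≥ cost 39, so the project is built.
The other ranchers' values sum to 38.
Cost minus that sum is 39 - 38 = 1.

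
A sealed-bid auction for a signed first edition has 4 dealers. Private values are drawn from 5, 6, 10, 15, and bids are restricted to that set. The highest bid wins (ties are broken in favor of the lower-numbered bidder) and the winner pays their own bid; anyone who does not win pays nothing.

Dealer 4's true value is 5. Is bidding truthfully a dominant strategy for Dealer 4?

Check each profile of the others' bids and compare truth against every alternative bid.
Others bid (5, 5, 5): truth gives 0, best alternative gives -1.
Others bid (5, 5, 6): truth gives 0, best alternative gives 0.
Others bid (5, 5, 10): truth gives 0, best alternative gives 0.
Others bid (5, 5, 15): truth gives 0, best alternative gives 0.
Others bid (5, 6, 5): truth gives 0, best alternative gives 0.
Others bid (5, 6, 6): truth gives 0, best alternative gives 0.
(Remaining 58 profiles checked similarly; truth is weakly best in each.)
In every case the truthful bid is at least as good as any alternative, so it is a dominant strategy.

Yes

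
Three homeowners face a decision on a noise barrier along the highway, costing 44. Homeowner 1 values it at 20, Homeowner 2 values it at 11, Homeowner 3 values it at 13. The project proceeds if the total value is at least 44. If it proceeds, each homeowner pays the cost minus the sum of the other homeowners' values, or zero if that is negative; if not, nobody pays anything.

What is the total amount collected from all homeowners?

44

Total value 44 ≥ cost 44, so it is built.
Homeowner 1: others sum to 24; max(0, 44 - 24) = 20.
Homeowner 2: others sum to 33; max(0, 44 - 33) = 11.
Homeowner 3: others sum to 31; max(0, 44 - 31) = 13.
Total collected = 20 + 11 + 13 = 44.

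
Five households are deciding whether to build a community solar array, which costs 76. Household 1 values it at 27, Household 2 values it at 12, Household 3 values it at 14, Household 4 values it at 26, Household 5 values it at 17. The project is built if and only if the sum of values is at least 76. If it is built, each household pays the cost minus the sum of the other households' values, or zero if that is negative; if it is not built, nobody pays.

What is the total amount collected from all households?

13

Total value 96 ≥ cost 76, so it is built.
Household 1: others sum to 69; max(0, 76 - 69) = 7.
Household 2: others sum to 84; max(0, 76 - 84) = 0.
Household 3: others sum to 82; max(0, 76 - 82) = 0.
Household 4: others sum to 70; max(0, 76 - 70) = 6.
Household 5: others sum to 79; max(0, 76 - 79) = 0.
Total collected = 7 + 0 + 0 + 6 + 0 = 13.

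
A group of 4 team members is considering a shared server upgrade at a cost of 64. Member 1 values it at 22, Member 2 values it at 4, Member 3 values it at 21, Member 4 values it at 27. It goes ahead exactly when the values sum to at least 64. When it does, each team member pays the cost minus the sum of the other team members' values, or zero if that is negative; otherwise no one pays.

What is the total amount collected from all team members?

40

Total value 74 ≥ cost 64, so it is built.
Member 1: others sum to 52; max(0, 64 - 52) = 12.
Member 2: others sum to 70; max(0, 64 - 70) = 0.
Member 3: others sum to 53; max(0, 64 - 53) = 11.
Member 4: others sum to 47; max(0, 64 - 47) = 17.
Total collected = 12 + 0 + 11 + 17 = 40.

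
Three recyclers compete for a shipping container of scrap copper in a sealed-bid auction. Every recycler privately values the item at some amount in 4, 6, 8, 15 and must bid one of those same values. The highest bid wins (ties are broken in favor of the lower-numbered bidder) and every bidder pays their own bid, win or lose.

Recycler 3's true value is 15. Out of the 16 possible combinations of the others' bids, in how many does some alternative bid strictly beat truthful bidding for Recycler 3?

11

Others bid (4, 4): truth gives 0; bid 6 gives 9 > 0. Violating.
Others bid (4, 6): truth gives 0; bid 8 gives 7 > 0. Violating.
Others bid (4, 15): truth gives -15; bid 4 gives -4 > -15. Violating.
Others bid (6, 4): truth gives 0; bid 8 gives 7 > 0. Violating.
Others bid (4, 8): truth gives 0; no alternative beats it.
Others bid (6, 8): truth gives 0; no alternative beats it.
(Checking all 16 profiles: 11 have a profitable deviation, 5 do not.)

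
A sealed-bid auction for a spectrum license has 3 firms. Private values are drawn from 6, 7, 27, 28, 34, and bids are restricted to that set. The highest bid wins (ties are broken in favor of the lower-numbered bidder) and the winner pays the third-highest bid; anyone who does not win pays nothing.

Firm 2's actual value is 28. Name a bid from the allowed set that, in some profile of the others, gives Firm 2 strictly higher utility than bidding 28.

34

Suppose Firm 1 bids 6 and Firm 3 bids 34.
Bid 28: loses, pays 0, utility 0.
Bid 34: wins, pays 6, utility 28 - 6 = 22.
So bidding 34 beats truth here (22 > 0).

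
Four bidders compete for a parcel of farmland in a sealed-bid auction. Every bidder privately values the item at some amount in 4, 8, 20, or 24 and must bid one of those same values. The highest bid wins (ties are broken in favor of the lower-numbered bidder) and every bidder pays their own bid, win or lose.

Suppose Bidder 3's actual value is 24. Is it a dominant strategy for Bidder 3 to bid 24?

Consider the case where Bidder 1 bids 4, Bidder 2 bids 4 and Bidder 4 bids 4.
Truthful bid 24: wins, pays 24, utility 24 - 24 = 0.
Bid 8 instead: wins, pays 8, utility 24 - 8 = 16.
Since 16 > 0, bidding 8 is strictly better here, so truthful bidding is not dominant.

No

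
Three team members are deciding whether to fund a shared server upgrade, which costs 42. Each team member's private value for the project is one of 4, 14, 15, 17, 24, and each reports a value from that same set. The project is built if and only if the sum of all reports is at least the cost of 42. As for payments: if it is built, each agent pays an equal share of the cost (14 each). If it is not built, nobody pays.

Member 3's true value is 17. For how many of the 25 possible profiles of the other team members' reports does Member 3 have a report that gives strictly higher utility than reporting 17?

Others report (4, 14): truth gives 0; report 24 gives 3 > 0. Violating.
Others report (4, 15): truth gives 0; report 24 gives 3 > 0. Violating.
Others report (4, 17): truth gives 0; report 24 gives 3 > 0. Violating.
Others report (14, 4): truth gives 0; report 24 gives 3 > 0. Violating.
Others report (4, 4): truth gives 0; no alternative beats it.
Others report (4, 24): truth gives 3; no alternative beats it.
(Checking all 25 profiles: 6 have a profitable deviation, 19 do not.)

6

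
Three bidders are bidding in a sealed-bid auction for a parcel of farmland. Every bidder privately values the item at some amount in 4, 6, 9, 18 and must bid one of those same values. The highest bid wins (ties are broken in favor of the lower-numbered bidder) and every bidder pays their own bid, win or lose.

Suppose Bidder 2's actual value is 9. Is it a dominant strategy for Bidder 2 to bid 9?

No

Consider the case where Bidder 1 bids 4 and Bidder 3 bids 4.
Truthful bid 9: wins, pays 9, utility 9 - 9 = 0.
Bid 6 instead: wins, pays 6, utility 9 - 6 = 3.
Since 3 > 0, bidding 6 is strictly better here, so truthful bidding is not dominant.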